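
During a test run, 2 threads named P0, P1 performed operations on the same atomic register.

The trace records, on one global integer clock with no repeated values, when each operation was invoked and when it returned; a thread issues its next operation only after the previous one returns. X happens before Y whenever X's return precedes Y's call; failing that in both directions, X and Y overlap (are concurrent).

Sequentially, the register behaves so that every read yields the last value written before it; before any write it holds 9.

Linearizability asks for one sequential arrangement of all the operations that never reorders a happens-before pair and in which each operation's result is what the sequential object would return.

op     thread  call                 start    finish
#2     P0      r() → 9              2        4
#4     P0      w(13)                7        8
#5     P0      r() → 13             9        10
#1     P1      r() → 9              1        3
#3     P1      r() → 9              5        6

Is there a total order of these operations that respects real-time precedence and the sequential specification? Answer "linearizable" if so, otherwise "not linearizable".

linearizable

one valid linearization: #1, #2, #3, #4, #5
after step 1 (#1 r() → 9): value 9
after step 2 (#2 r() → 9): value 9
after step 3 (#3 r() → 9): value 9
after step 4 (#4 w(13)): value 13
after step 5 (#5 r() → 13): value 13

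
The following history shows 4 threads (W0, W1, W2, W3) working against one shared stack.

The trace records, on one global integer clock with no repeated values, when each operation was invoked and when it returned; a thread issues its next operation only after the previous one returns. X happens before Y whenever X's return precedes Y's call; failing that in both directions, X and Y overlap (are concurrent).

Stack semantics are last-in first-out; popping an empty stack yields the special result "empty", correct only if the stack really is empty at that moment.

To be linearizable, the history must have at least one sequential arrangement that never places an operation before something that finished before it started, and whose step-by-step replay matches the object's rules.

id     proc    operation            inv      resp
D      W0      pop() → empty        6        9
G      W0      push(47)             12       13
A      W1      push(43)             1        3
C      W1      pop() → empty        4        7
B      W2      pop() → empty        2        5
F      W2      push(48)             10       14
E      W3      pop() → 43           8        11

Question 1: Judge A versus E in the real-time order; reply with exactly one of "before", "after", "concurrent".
Answer: before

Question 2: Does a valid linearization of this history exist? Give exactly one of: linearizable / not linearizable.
not linearizable

already the first 9 events (up to D's response at time 9) admit no linearization; the first 8 still do
all 5 real-time-respecting orders fail — 4 completed stack operations, no legal replay
no escape via the 1 pending operation (E): every completion choice fails
take A, B, C, D (pending dropped): step 2 already fails, because B pop() → empty cannot occur there
take A, B, D, C (pending dropped): step 2 already fails, because B pop() → empty cannot occur there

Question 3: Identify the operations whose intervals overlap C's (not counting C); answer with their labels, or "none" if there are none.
Answer: B, D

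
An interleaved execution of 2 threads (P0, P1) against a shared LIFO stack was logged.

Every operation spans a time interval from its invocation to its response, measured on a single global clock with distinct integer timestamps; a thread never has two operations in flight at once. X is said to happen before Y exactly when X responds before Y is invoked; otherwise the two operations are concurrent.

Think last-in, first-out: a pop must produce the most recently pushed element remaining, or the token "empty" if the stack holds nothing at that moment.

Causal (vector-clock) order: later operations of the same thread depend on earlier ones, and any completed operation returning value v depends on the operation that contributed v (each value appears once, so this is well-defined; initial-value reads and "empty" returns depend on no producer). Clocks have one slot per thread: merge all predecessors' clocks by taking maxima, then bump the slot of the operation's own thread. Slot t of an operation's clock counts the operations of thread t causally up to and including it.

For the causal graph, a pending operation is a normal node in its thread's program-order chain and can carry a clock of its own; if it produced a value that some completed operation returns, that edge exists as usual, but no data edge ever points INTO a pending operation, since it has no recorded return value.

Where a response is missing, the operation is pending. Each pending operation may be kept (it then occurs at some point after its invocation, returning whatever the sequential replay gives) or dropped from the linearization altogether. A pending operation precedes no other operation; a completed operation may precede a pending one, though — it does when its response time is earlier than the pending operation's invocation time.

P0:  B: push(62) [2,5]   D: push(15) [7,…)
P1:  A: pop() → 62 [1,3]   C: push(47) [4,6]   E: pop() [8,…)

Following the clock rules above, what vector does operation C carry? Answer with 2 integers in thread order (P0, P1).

(1, 2)

root op B, invoked 2: fresh clock plus P0's own tick → (1, 0)
merge at A (invoked 1): VC(B)=(1, 0), own-thread bump on P1 → (1, 1)
merge at D (invoked 7): VC(B)=(1, 0), own-thread bump on P0 → (2, 0)
merge at C (invoked 4): VC(A)=(1, 1), own-thread bump on P1 → (1, 2)
merge at E (invoked 8): VC(C)=(1, 2), own-thread bump on P1 → (1, 3)
target: VC(C) = (1, 2)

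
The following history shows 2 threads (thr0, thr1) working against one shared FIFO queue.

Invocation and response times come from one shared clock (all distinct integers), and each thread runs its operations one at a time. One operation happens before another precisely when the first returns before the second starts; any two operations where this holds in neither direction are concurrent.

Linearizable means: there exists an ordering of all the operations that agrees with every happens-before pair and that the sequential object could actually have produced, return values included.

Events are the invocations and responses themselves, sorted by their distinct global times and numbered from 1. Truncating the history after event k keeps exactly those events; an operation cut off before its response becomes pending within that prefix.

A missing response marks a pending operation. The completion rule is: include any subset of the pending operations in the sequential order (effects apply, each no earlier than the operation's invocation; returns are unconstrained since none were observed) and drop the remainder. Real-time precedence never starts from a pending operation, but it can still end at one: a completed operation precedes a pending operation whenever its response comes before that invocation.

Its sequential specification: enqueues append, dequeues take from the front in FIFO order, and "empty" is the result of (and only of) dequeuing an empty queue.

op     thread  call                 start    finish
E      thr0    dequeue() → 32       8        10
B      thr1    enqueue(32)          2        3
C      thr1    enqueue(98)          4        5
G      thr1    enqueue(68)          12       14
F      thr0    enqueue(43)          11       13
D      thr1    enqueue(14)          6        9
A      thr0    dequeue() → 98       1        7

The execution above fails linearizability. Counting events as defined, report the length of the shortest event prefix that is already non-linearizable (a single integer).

events 1..6 are linearizable; a witness order is A, B, C:
step 1: A dequeue() (pending, included) — queue <>
step 2: B enqueue(32) — queue <32>
step 3: C enqueue(98) — queue <32,98>
adding event 7 (A responds at 7) leaves no legal real-time order
completion choices over the 1 pending operation (D) were checked; none helps
one such order, A, B, C (pending dropped), breaks at step 1 where A dequeue() → 98 is illegal
one such order, B, A, C (pending dropped), breaks at step 2 where A dequeue() → 98 is illegal

7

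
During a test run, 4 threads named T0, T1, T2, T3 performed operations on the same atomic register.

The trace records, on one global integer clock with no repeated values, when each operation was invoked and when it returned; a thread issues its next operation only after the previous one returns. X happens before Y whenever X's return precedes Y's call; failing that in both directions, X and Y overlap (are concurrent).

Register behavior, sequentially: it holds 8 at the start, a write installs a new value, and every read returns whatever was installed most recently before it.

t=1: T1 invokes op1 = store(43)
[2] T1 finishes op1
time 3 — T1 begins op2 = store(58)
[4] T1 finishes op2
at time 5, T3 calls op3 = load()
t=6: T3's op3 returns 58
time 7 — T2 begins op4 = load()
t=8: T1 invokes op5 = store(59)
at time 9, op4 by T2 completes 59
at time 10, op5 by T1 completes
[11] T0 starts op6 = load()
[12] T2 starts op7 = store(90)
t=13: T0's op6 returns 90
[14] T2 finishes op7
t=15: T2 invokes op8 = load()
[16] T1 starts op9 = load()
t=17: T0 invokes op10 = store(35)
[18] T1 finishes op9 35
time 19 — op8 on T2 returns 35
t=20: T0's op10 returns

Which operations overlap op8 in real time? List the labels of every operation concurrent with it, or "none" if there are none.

op10, op9

concurrent with op8 ([15,19]): every op whose interval crosses 15..19
op1 [1,2]: before
op2 [3,4]: before
op3 [5,6]: before
op4 [7,9]: before
op5 [8,10]: before
op6 [11,13]: before
op7 [12,14]: before
op9 [16,18]: concurrent
op10 [17,20]: concurrent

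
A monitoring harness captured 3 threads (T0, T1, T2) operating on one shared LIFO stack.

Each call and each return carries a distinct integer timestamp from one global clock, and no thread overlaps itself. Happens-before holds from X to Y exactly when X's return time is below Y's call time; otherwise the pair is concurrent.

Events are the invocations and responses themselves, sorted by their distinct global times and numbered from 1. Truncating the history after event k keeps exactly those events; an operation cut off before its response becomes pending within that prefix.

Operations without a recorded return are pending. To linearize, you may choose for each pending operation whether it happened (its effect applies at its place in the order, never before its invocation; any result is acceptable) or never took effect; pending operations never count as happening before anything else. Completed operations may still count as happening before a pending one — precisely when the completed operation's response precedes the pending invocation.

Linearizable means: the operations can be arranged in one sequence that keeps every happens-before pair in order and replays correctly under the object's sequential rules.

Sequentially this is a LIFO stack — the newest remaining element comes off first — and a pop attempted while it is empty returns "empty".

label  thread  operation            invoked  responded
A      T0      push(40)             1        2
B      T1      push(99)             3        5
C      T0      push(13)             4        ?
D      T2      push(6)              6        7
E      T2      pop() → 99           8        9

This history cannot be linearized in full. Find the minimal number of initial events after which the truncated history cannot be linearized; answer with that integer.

events 1..8 are linearizable, e.g. via A, B, C, D:
after step 1 (A push(40)): stack <40>
after step 2 (B push(99)): stack <40,99>
after step 3 (C push(13) (pending, included)): stack <40,99,13>
after step 4 (D push(6)): stack <40,99,13,6>
with event 9 included (E responding at time 9), all real-time-consistent orders fail
include/drop combinations of the 1 pending operation (C) were all tried; none helps
e.g. A, B, D, E (pending dropped): illegal at step 4, since E pop() → 99 cannot apply there

9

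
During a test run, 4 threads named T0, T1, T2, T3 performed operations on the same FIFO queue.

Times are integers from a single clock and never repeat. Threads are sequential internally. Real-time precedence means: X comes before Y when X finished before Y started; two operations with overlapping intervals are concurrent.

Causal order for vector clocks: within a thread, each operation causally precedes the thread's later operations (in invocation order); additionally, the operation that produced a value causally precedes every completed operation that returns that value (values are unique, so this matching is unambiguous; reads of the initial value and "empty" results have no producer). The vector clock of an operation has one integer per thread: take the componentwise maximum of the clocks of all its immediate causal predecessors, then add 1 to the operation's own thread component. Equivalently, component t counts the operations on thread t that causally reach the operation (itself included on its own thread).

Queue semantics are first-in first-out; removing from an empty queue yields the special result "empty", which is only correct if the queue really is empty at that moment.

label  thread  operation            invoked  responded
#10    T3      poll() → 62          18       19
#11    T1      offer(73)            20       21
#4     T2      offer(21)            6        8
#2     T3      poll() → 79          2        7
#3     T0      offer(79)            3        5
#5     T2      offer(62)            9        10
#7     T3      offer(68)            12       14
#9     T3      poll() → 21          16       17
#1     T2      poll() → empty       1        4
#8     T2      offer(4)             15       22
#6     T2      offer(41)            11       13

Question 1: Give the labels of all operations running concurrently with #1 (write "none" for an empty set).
Answer: #2, #3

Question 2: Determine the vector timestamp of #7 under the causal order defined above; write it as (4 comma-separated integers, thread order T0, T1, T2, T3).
Answer: (1, 0, 0, 2)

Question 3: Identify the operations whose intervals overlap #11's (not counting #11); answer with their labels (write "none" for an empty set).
Answer: #8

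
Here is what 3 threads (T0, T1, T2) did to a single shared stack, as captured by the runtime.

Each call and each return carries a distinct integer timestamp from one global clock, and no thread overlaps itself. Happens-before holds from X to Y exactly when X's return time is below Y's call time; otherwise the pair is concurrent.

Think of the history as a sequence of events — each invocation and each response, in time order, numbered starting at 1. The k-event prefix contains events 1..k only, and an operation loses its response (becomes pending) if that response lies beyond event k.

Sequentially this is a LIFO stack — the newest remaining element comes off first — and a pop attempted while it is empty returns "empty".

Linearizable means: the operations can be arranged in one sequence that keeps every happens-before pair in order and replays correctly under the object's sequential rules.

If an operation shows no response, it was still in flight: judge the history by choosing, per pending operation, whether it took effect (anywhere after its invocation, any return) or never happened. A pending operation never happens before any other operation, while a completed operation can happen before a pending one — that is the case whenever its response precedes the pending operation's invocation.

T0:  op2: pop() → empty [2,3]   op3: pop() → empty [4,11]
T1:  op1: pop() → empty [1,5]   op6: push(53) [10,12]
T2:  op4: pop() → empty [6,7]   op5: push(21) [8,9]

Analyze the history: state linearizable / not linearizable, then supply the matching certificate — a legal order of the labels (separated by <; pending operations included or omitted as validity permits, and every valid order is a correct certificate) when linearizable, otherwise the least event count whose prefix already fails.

linearizable — witness: op1 < op2 < op3 < op4 < op5 < op6

after step 1 (op1 pop() → empty): stack <>
after step 2 (op2 pop() → empty): stack <>
after step 3 (op3 pop() → empty): stack <>
after step 4 (op4 pop() → empty): stack <>
after step 5 (op5 push(21)): stack <21>
after step 6 (op6 push(53)): stack <21,53>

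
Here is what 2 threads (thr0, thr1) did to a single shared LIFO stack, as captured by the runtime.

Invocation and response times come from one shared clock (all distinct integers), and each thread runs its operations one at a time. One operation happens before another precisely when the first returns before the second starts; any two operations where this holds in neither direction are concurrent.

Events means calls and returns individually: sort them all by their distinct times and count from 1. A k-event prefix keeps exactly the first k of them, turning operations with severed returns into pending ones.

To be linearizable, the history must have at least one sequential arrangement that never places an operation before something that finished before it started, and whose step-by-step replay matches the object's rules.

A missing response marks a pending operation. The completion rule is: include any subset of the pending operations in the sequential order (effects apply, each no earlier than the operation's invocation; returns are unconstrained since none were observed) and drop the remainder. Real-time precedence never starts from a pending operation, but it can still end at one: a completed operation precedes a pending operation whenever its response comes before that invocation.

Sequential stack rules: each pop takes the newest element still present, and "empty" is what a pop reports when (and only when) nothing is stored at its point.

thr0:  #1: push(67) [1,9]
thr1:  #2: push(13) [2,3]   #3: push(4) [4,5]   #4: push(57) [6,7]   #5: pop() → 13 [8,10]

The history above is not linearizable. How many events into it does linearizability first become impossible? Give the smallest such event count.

a valid linearization of events 1..9 exists, for instance #1, #2, #3, #4:
step 1: #1 push(67) — stack <67>
step 2: #2 push(13) — stack <67,13>
step 3: #3 push(4) — stack <67,13,4>
step 4: #4 push(57) — stack <67,13,4,57>
include event 10 — #5 responding at 10 — and every candidate order breaks
take #1, #2, #3, #4, #5: step 5 already fails, because #5 pop() → 13 cannot occur there
take #2, #1, #3, #4, #5: step 5 already fails, because #5 pop() → 13 cannot occur there

10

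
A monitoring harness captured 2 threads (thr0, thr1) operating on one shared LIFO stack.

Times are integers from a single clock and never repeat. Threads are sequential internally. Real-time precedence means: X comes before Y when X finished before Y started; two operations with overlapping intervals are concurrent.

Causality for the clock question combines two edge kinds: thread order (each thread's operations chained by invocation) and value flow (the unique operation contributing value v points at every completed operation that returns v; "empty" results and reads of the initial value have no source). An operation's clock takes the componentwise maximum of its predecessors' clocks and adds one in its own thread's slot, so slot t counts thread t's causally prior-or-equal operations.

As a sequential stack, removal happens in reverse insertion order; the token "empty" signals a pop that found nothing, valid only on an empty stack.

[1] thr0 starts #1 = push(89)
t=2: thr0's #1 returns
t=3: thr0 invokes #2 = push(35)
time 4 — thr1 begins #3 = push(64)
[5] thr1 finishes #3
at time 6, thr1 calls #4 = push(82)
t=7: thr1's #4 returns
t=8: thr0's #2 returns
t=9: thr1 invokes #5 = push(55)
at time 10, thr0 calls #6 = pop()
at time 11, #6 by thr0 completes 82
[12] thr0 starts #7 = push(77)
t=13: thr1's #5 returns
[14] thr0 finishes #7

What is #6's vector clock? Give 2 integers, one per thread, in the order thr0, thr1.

invoked at 4, #3 has no predecessors; its own thr1 bump gives (0, 1)
invoked at 1, #1 has no predecessors; its own thr0 bump gives (1, 0)
merge at #4 (invoked 6): VC(#3)=(0, 1), own-thread bump on thr1 → (0, 2)
merge at #2 (invoked 3): VC(#1)=(1, 0), own-thread bump on thr0 → (2, 0)
merge at #5 (invoked 9): VC(#4)=(0, 2), own-thread bump on thr1 → (0, 3)
merge at #6 (invoked 10): VC(#2)=(2, 0), VC(#4)=(0, 2), own-thread bump on thr0 → (3, 2)
merge at #7 (invoked 12): VC(#6)=(3, 2), own-thread bump on thr0 → (4, 2)
target: VC(#6) = (3, 2)

(3, 2)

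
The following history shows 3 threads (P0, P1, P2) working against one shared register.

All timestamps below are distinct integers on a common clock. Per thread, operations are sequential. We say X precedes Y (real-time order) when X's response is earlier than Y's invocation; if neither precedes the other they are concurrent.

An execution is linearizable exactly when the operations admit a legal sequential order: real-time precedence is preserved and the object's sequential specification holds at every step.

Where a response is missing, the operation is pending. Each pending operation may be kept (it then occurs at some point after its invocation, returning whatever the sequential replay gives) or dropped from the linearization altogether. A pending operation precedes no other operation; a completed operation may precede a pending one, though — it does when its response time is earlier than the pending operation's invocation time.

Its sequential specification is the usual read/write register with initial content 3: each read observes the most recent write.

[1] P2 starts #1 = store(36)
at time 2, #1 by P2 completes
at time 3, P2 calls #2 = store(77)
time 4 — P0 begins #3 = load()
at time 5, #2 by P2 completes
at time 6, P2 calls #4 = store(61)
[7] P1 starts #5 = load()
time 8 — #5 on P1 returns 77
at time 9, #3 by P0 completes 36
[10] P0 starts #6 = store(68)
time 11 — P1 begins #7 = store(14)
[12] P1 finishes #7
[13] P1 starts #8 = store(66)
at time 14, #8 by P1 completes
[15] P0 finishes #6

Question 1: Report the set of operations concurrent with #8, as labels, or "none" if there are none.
overlap test against #8 [13,14]: concurrent iff the interval meets 13..14
#1 [1,2]: before
#2 [3,5]: before
#3 [4,9]: before
#4 [6,…): concurrent
#5 [7,8]: before
#6 [10,15]: concurrent
#7 [11,12]: before

#4, #6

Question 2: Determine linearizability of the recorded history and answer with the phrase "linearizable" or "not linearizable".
witness order: #1, #3, #2, #5, #4, #6, #7, #8
after step 1 (#1 store(36)): value 36
after step 2 (#3 load() → 36): value 36
after step 3 (#2 store(77)): value 77
after step 4 (#5 load() → 77): value 77
after step 5 (#4 store(61) (pending, included)): value 61
after step 6 (#6 store(68)): value 68
after step 7 (#7 store(14)): value 14
after step 8 (#8 store(66)): value 66

linearizable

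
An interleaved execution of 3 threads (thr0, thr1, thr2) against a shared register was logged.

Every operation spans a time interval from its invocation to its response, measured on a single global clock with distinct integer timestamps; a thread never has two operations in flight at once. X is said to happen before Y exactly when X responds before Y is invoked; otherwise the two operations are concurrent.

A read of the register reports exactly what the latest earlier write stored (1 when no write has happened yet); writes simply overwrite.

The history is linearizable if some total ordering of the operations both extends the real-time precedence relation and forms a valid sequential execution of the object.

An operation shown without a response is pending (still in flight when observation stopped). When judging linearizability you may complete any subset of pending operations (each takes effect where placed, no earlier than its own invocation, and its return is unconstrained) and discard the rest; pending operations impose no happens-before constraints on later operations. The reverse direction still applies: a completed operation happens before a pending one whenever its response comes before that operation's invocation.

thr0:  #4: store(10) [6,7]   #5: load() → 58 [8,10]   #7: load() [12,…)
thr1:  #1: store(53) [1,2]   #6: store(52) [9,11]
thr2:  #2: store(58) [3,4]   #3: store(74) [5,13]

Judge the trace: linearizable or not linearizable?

not linearizable

prefix check: 1..9 passes, 1..10 fails once #5's time-10 response joins
exactly one order of the 4 completed ops respects real time; the register replay fails
including or dropping the 2 pending operations (#3, #6) in any combination fails
take #1, #2, #4, #5 (pending dropped): step 4 already fails, because #5 load() → 58 cannot occur there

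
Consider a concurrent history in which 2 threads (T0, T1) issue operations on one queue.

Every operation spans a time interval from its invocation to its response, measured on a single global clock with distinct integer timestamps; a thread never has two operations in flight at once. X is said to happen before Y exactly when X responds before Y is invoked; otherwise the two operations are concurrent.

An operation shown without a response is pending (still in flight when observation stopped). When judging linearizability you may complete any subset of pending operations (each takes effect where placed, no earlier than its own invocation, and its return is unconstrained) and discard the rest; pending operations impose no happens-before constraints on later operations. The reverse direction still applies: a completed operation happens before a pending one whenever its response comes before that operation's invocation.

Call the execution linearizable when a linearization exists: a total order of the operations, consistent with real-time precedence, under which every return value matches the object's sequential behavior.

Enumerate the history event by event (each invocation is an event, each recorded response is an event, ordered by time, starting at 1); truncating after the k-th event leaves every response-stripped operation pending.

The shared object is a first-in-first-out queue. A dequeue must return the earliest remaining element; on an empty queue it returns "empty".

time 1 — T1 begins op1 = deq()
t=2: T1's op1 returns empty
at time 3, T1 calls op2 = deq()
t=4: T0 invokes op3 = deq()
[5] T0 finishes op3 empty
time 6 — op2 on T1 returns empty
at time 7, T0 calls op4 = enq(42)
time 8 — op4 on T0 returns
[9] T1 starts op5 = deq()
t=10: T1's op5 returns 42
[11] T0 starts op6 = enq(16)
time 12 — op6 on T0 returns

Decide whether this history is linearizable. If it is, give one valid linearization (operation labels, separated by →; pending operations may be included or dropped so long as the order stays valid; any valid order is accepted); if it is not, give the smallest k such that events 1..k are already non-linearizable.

after step 1 (op1 deq() → empty): queue <>
after step 2 (op2 deq() → empty): queue <>
after step 3 (op3 deq() → empty): queue <>
after step 4 (op4 enq(42)): queue <42>
after step 5 (op5 deq() → 42): queue <>
after step 6 (op6 enq(16)): queue <16>

linearizable — witness: op1 → op2 → op3 → op4 → op5 → op6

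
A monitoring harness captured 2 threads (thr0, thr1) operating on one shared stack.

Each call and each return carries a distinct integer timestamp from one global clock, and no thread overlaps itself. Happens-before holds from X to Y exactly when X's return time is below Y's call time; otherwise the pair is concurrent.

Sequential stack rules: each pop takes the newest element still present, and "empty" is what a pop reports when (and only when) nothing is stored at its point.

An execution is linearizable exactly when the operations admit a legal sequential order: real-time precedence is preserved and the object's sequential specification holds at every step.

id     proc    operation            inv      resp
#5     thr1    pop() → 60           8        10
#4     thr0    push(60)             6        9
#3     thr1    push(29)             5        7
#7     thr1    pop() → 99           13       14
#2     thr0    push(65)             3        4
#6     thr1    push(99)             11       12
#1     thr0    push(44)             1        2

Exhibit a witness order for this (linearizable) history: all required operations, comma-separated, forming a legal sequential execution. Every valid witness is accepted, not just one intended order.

1. #1 push(44), leaving stack <44>
2. #2 push(65), leaving stack <44,65>
3. #3 push(29), leaving stack <44,65,29>
4. #4 push(60), leaving stack <44,65,29,60>
5. #5 pop() → 60, leaving stack <44,65,29>
6. #6 push(99), leaving stack <44,65,29,99>
7. #7 pop() → 99, leaving stack <44,65,29>

#1, #2, #3, #4, #5, #6, #7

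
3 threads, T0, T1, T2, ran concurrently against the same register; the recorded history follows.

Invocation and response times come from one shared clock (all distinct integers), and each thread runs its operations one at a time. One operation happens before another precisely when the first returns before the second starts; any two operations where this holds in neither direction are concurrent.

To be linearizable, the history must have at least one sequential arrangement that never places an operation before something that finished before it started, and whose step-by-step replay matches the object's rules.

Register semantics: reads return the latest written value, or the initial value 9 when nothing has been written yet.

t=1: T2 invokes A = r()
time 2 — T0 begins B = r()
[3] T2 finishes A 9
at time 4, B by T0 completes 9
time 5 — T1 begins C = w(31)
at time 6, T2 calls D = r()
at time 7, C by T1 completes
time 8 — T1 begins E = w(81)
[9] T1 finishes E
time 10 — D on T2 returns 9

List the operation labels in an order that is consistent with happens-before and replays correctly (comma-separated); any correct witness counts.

A, B, D, C, E

step 1: A r() → 9 — value 9
step 2: B r() → 9 — value 9
step 3: D r() → 9 — value 9
step 4: C w(31) — value 31
step 5: E w(81) — value 81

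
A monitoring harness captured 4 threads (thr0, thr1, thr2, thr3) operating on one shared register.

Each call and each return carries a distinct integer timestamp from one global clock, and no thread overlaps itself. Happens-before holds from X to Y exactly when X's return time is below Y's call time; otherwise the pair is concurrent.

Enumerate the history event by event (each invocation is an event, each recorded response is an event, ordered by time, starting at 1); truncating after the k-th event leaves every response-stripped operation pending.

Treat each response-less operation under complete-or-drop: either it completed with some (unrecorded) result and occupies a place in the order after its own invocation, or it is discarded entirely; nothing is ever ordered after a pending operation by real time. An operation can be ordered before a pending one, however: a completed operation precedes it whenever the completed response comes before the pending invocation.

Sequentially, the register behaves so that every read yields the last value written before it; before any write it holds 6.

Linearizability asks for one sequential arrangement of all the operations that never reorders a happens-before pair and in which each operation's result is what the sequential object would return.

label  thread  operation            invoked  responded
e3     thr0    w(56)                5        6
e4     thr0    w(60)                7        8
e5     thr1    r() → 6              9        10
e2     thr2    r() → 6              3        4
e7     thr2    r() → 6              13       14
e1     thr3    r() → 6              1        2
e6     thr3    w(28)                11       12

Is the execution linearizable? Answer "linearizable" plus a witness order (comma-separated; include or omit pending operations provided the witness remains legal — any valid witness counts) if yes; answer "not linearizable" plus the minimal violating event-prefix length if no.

not linearizable — minimal violating prefix: 10 events

already the first 10 events (up to e5's response at time 10) admit no linearization; the first 9 still do
the sole real-time-consistent order of 5 completed operations fails the register replay
take e1, e2, e3, e4, e5: step 5 already fails, because e5 r() → 6 cannot occur there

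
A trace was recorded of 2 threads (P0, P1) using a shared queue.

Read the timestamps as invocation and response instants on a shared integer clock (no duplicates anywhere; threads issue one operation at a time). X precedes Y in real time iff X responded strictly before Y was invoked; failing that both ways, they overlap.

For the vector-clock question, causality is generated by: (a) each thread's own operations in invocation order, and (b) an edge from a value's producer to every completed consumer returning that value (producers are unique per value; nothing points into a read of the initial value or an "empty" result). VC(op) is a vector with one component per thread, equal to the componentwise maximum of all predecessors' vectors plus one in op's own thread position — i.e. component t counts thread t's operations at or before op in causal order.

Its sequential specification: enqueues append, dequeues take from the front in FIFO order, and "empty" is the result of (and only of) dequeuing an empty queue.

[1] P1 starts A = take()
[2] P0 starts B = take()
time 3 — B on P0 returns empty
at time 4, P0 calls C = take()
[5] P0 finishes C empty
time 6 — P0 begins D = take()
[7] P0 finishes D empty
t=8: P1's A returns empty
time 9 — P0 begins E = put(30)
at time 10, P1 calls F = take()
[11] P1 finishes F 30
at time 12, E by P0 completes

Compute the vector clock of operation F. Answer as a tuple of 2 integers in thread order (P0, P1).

(4, 2)

A (invocation 1): nothing precedes it; P1's component alone gives (0, 1)
B (invocation 2): nothing precedes it; P0's component alone gives (1, 0)
VC(C, invoked at 4): max of VC(B)=(1, 0), then +1 on thread P0 → (2, 0)
VC(D, invoked at 6): max of VC(C)=(2, 0), then +1 on thread P0 → (3, 0)
VC(E, invoked at 9): max of VC(D)=(3, 0), then +1 on thread P0 → (4, 0)
VC(F, invoked at 10): max of VC(A)=(0, 1), VC(E)=(4, 0), then +1 on thread P1 → (4, 2)
target: VC(F) = (4, 2)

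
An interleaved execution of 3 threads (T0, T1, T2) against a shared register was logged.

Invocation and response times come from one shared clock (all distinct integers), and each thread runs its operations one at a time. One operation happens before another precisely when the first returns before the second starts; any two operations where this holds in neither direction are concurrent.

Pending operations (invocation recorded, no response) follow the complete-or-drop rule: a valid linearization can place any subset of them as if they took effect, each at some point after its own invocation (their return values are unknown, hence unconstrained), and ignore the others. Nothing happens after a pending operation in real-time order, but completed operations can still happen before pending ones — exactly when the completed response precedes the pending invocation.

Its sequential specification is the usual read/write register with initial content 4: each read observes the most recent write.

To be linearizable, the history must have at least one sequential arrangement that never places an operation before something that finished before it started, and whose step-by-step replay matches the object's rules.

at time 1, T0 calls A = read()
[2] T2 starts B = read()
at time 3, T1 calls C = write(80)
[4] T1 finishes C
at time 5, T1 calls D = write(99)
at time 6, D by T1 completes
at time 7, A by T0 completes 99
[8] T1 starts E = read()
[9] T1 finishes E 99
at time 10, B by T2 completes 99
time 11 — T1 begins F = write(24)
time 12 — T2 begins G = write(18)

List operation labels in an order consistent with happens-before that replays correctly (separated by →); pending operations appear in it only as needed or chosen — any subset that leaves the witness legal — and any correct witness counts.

C → D → A → B → E

after step 1 (C write(80)): value 80
after step 2 (D write(99)): value 99
after step 3 (A read() → 99): value 99
after step 4 (B read() → 99): value 99
after step 5 (E read() → 99): value 99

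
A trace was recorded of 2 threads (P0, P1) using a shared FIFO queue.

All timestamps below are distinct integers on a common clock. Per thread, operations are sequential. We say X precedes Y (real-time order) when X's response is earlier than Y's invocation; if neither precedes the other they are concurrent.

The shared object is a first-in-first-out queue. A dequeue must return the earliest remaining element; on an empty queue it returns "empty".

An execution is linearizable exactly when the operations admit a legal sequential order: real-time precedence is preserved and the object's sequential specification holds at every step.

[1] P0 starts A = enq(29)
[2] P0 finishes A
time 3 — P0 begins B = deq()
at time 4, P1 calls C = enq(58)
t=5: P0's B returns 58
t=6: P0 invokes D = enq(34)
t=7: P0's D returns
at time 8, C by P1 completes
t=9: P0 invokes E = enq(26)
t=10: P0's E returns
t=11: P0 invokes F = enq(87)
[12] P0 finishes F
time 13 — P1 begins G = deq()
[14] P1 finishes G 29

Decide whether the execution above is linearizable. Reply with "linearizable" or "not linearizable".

events 1..4 are fine; event 5 — the response of B at time 5 — makes the prefix non-linearizable
exactly one order of the 2 completed ops respects real time; the FIFO queue replay fails
including or dropping the 1 pending operation (C) in any combination fails
e.g. A, B (pending dropped): illegal at step 2, since B deq() → 58 cannot apply there

not linearizable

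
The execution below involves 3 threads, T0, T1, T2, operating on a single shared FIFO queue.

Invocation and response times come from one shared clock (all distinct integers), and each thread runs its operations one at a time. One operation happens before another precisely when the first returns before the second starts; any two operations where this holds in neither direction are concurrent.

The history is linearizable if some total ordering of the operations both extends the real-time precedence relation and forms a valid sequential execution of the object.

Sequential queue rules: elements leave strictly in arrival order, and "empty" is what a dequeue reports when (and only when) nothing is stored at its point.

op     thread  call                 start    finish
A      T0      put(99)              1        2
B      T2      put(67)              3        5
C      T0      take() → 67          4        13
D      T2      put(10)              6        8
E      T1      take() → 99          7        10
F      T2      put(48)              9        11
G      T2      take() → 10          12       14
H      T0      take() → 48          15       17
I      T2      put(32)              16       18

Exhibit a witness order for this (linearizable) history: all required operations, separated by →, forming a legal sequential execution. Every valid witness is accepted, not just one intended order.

A → B → D → E → C → F → G → H → I

1. A put(99), leaving queue <99>
2. B put(67), leaving queue <99,67>
3. D put(10), leaving queue <99,67,10>
4. E take() → 99, leaving queue <67,10>
5. C take() → 67, leaving queue <10>
6. F put(48), leaving queue <10,48>
7. G take() → 10, leaving queue <48>
8. H take() → 48, leaving queue <>
9. I put(32), leaving queue <32>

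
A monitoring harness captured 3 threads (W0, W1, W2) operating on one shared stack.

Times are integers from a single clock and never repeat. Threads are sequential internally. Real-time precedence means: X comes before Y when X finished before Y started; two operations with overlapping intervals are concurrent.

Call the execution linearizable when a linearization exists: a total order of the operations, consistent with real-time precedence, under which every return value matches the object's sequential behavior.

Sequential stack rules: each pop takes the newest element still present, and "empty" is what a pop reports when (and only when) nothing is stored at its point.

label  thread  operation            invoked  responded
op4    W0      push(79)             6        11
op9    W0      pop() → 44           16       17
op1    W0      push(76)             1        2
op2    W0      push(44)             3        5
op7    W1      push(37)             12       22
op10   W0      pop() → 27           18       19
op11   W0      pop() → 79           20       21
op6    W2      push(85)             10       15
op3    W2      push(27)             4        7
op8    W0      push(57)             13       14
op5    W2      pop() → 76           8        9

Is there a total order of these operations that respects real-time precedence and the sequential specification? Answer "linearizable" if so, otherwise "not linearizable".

the violation lands at event 9, op5's response at time 9: events 1..8 linearize, events 1..9 do not
no legal order exists: 2 real-time-consistent candidates over 4 completed stack operations, all rejected
completion choices over the 1 pending operation (op4) were checked; none helps
for example op1, op2, op3, op5 (pending dropped) fails at step 4: op5 pop() → 76 is not legal there
for example op1, op3, op2, op5 (pending dropped) fails at step 4: op5 pop() → 76 is not legal there

not linearizable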